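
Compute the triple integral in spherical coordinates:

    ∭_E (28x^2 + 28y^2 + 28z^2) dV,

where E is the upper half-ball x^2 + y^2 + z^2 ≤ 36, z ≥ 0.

In spherical coordinates, x = ρ sin(φ) cos(θ), y = ρ sin(φ) sin(θ), z = ρ cos(φ), and dV = ρ^2 sin(φ) dρ dφ dθ.

The integrand becomes 28ρ^2, so

    ∭_E (28x^2 + 28y^2 + 28z^2) dV = ∫_{0}^{2π} ∫_{0}^{π/2} ∫_{0}^{6} (28ρ^2) · ρ^2 sin(φ) dρ dφ dθ.

Inner (ρ): 217728sin(φ)/5.
Middle (φ): 217728/5.
Outer (θ): 435456π/5.

Therefore the triple integral equals 435456π/5.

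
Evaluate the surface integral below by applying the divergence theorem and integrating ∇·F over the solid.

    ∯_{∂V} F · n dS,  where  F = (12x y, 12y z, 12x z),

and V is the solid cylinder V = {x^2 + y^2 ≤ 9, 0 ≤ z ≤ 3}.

By the divergence theorem,

    ∯_{∂V} F · n dS = ∭_V (∇ · F) dV.

Compute the divergence:
    ∇ · F = ∂F_x/∂x + ∂F_y/∂y + ∂F_z/∂z = 12y + 12z + 12x = 12x + 12y + 12z.

In cylindrical coordinates, x = r cos(θ), y = r sin(θ), z = z, dV = r dr dθ dz, with 0 ≤ r ≤ 3, 0 ≤ θ ≤ 2π, 0 ≤ z ≤ 3.

The integrand, after substitution and multiplying by the volume element, becomes (12sqrt(2)r sin(θ + π/4) + 12z) · r, so

    ∭_V (∇·F) dV = ∫_0^{2π} ∫_0^{3} ∫_0^{3} (12sqrt(2)r sin(θ + π/4) + 12z) · r dz dr dθ.

Inner (z from 0 to 3): 18r (2sqrt(2)r sin(θ + π/4) + 3).
Middle (r from 0 to 3): 324sqrt(2)sin(θ + π/4) + 243.
Outer (θ from 0 to 2π): 486π.

Therefore ∯_{∂V} F · n dS = 486π.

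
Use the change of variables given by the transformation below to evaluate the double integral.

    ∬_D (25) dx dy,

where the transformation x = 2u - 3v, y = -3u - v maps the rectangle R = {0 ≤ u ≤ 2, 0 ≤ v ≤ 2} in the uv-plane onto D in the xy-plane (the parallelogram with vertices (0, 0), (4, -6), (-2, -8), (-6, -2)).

Compute the Jacobian determinant of (x, y) with respect to (u, v):

    ∂(x,y)/∂(u,v) = | 2  -3 | = (2)(-1) - (-3)(-3) = -11.
                   | -3  -1 |

Its absolute value is |J| = 11 (the area scaling factor).

Substituting x = 2u - 3v, y = -3u - v into the integrand,

    25 → 25,

so the integral becomes

    ∬_R (25) · |J| du dv = ∫_0^2 ∫_0^2 (275) dv du.

Inner (v): 550.
Outer (u): 1100.

Therefore ∬_D (25) dx dy = 1100.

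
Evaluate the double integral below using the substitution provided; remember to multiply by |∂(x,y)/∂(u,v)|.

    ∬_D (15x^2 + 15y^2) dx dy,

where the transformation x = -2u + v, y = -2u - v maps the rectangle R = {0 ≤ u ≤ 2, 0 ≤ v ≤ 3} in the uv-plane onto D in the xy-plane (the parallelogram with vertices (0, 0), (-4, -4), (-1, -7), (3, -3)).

Compute the Jacobian determinant of (x, y) with respect to (u, v):

    ∂(x,y)/∂(u,v) = | -2  1 | = (-2)(-1) - (1)(-2) = 4.
                   | -2  -1 |

Its absolute value is |J| = 4 (the area scaling factor).

Substituting x = -2u + v, y = -2u - v into the integrand,

    15x^2 + 15y^2 → 120u^2 + 30v^2,

so the integral becomes

    ∬_R (120u^2 + 30v^2) · |J| du dv = ∫_0^2 ∫_0^3 (480u^2 + 120v^2) dv du.

Inner (v): 1440u^2 + 1080.
Outer (u): 6000.

Therefore ∬_D (15x^2 + 15y^2) dx dy = 6000.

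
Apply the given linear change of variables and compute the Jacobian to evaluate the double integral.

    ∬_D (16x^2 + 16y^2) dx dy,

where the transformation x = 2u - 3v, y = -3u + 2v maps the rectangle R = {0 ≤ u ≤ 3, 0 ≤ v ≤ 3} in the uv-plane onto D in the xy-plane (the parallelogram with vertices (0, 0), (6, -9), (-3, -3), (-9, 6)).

Compute the Jacobian determinant of (x, y) with respect to (u, v):

    ∂(x,y)/∂(u,v) = | 2  -3 | = (2)(2) - (-3)(-3) = -5.
                   | -3  2 |

Its absolute value is |J| = 5 (the area scaling factor).

Substituting x = 2u - 3v, y = -3u + 2v into the integrand,

    16x^2 + 16y^2 → 208u^2 - 384u v + 208v^2,

so the integral becomes

    ∬_R (208u^2 - 384u v + 208v^2) · |J| du dv = ∫_0^3 ∫_0^3 (1040u^2 - 1920u v + 1040v^2) dv du.

Inner (v): 3120u^2 - 8640u + 9360.
Outer (u): 17280.

Therefore ∬_D (16x^2 + 16y^2) dx dy = 17280.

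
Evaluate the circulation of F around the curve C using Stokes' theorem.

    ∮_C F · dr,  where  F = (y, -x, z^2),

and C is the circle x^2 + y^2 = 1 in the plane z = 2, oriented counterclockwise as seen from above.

Let S be the flat disk x^2 + y^2 ≤ 1 in the plane z = 2, with upward unit normal n̂ = ẑ. By Stokes' theorem,

    ∮_C F · dr = ∬_S (∇ × F) · n̂ dS = ∬_D (curl F)_z dA,

where D is the disk x^2 + y^2 ≤ 1.

Compute the curl of F = (y, -x, z^2):
    (∇ × F)_x = ∂F_z/∂y - ∂F_y/∂z = 0,
    (∇ × F)_y = ∂F_x/∂z - ∂F_z/∂x = 0,
    (∇ × F)_z = ∂F_y/∂x - ∂F_x/∂y = -2.

On z = 2, (curl F)_z = -2.

Convert to polar (x = r cos θ, y = r sin θ, dA = r dr dθ); the integrand becomes -2, so

    ∬_D (curl F)_z dA = ∫_0^{2π} ∫_0^{1} (-2) · r dr dθ.

Inner (r from 0 to 1): -1.
Outer (θ from 0 to 2π): -2π.

Therefore ∮_C F · dr = -2π.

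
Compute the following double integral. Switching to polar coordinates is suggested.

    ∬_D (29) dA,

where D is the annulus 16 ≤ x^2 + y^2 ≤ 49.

The region D is 4 ≤ r ≤ 7, 0 ≤ θ ≤ 2π in polar coordinates, where x = r cos(θ), y = r sin(θ), and dA = r dr dθ.

Under the substitution, the integrand becomes 29, so

    ∬_D (29) dA = ∫_{0}^{2π} ∫_{4}^{7} (29) · r dr dθ.

Inner integral (in r): ∫_{4}^{7} (29) · r dr = 957/2.

Outer integral (in θ): ∫_{0}^{2π} (957/2) dθ = 957π.

Therefore ∬_D (29) dA = 957π.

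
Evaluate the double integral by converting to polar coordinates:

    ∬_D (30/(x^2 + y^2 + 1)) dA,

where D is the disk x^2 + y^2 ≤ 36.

The region D is 0 ≤ r ≤ 6, 0 ≤ θ ≤ 2π in polar coordinates, where x = r cos(θ), y = r sin(θ), and dA = r dr dθ.

Under the substitution, the integrand becomes 30/(r^2 + 1), so

    ∬_D (30/(x^2 + y^2 + 1)) dA = ∫_{0}^{2π} ∫_{0}^{6} (30/(r^2 + 1)) · r dr dθ.

Inner integral (in r): ∫_{0}^{6} (30/(r^2 + 1)) · r dr = log(333446267951815307088493).

Outer integral (in θ): ∫_{0}^{2π} (log(333446267951815307088493)) dθ = 30π log(37).

Therefore ∬_D (30/(x^2 + y^2 + 1)) dA = 30π log(37).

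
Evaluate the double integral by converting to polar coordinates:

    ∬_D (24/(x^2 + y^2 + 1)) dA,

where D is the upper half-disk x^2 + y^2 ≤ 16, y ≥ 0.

The region D is 0 ≤ r ≤ 4, 0 ≤ θ ≤ π in polar coordinates, where x = r cos(θ), y = r sin(θ), and dA = r dr dθ.

Under the substitution, the integrand becomes 24/(r^2 + 1), so

    ∬_D (24/(x^2 + y^2 + 1)) dA = ∫_{0}^{π} ∫_{0}^{4} (24/(r^2 + 1)) · r dr dθ.

Inner integral (in r): ∫_{0}^{4} (24/(r^2 + 1)) · r dr = log(582622237229761).

Outer integral (in θ): ∫_{0}^{π} (log(582622237229761)) dθ = log(582622237229761^π).

Therefore ∬_D (24/(x^2 + y^2 + 1)) dA = log(582622237229761^π).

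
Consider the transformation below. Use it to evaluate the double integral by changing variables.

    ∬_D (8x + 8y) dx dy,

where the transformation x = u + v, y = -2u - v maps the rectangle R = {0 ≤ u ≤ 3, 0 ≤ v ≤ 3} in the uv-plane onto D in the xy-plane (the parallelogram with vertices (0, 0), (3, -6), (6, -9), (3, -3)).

Compute the Jacobian determinant of (x, y) with respect to (u, v):

    ∂(x,y)/∂(u,v) = | 1  1 | = (1)(-1) - (1)(-2) = 1.
                   | -2  -1 |

Its absolute value is |J| = 1 (the area scaling factor).

Substituting x = u + v, y = -2u - v into the integrand,

    8x + 8y → -8u,

so the integral becomes

    ∬_R (-8u) · |J| du dv = ∫_0^3 ∫_0^3 (-8u) dv du.

Inner (v): -24u.
Outer (u): -108.

Therefore ∬_D (8x + 8y) dx dy = -108.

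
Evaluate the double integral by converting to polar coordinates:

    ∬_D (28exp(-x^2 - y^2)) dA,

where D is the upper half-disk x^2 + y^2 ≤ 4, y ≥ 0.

The region D is 0 ≤ r ≤ 2, 0 ≤ θ ≤ π in polar coordinates, where x = r cos(θ), y = r sin(θ), and dA = r dr dθ.

Under the substitution, the integrand becomes 28exp(-r^2), so

    ∬_D (28exp(-x^2 - y^2)) dA = ∫_{0}^{π} ∫_{0}^{2} (28exp(-r^2)) · r dr dθ.

Inner integral (in r): ∫_{0}^{2} (28exp(-r^2)) · r dr = 14 - 14exp(-4).

Outer integral (in θ): ∫_{0}^{π} (14 - 14exp(-4)) dθ = -14π exp(-4) + 14π.

Therefore ∬_D (28exp(-x^2 - y^2)) dA = -14π exp(-4) + 14π.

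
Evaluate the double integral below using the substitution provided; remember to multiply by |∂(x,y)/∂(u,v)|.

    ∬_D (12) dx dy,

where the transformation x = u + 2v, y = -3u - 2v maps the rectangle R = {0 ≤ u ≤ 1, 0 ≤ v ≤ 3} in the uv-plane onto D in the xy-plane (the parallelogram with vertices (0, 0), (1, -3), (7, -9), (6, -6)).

Compute the Jacobian determinant of (x, y) with respect to (u, v):

    ∂(x,y)/∂(u,v) = | 1  2 | = (1)(-2) - (2)(-3) = 4.
                   | -3  -2 |

Its absolute value is |J| = 4 (the area scaling factor).

Substituting x = u + 2v, y = -3u - 2v into the integrand,

    12 → 12,

so the integral becomes

    ∬_R (12) · |J| du dv = ∫_0^1 ∫_0^3 (48) dv du.

Inner (v): 144.
Outer (u): 144.

Therefore ∬_D (12) dx dy = 144.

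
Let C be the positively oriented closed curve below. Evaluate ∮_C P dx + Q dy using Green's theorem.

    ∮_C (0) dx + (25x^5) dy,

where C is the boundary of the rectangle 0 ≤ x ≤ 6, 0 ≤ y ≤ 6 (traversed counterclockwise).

Green's theorem converts the closed line integral into a double integral over the enclosed region D:

    ∮_C P dx + Q dy = ∬_D (∂Q/∂x - ∂P/∂y) dA.

Here P = 0, Q = 25x^5, so

    ∂Q/∂x = 125x^4,    ∂P/∂y = 0,
    ∂Q/∂x - ∂P/∂y = 125x^4.

D is the region 0 ≤ x ≤ 6, 0 ≤ y ≤ 6. Evaluating the double integral:

    ∬_D (125x^4) dA = ∫_0^{6} ∫_0^{6} (125x^4) dy dx.

Inner (y from 0 to 6): 750x^4.
Outer (x from 0 to 6): 1166400.

Therefore ∮_C P dx + Q dy = 1166400.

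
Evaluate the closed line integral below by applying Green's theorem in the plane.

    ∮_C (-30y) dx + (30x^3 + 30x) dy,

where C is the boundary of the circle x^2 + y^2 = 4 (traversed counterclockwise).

Green's theorem converts the closed line integral into a double integral over the enclosed region D:

    ∮_C P dx + Q dy = ∬_D (∂Q/∂x - ∂P/∂y) dA.

Here P = -30y, Q = 30x^3 + 30x, so

    ∂Q/∂x = 90x^2 + 30,    ∂P/∂y = -30,
    ∂Q/∂x - ∂P/∂y = 90x^2 + 60.

D is the region x^2 + y^2 ≤ 4. Evaluating the double integral:

In polar coordinates (x = r cos θ, y = r sin θ, dA = r dr dθ) the integrand becomes 90r^2cos(θ)^2 + 60, so

    ∬_D (90x^2 + 60) dA = ∫_0^{2π} ∫_0^{2} (90r^2cos(θ)^2 + 60) · r dr dθ.

Inner (r from 0 to 2): 360cos(θ)^2 + 120.
Outer (θ from 0 to 2π): 600π.

Therefore ∮_C P dx + Q dy = 600π.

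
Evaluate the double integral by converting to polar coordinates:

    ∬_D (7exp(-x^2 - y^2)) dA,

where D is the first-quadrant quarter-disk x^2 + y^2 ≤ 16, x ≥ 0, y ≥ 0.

The region D is 0 ≤ r ≤ 4, 0 ≤ θ ≤ π/2 in polar coordinates, where x = r cos(θ), y = r sin(θ), and dA = r dr dθ.

Under the substitution, the integrand becomes 7exp(-r^2), so

    ∬_D (7exp(-x^2 - y^2)) dA = ∫_{0}^{π/2} ∫_{0}^{4} (7exp(-r^2)) · r dr dθ.

Inner integral (in r): ∫_{0}^{4} (7exp(-r^2)) · r dr = 7/2 - 7exp(-16)/2.

Outer integral (in θ): ∫_{0}^{π/2} (7/2 - 7exp(-16)/2) dθ = -7π (1 - exp(16))exp(-16)/4.

Therefore ∬_D (7exp(-x^2 - y^2)) dA = -7π (1 - exp(16))exp(-16)/4.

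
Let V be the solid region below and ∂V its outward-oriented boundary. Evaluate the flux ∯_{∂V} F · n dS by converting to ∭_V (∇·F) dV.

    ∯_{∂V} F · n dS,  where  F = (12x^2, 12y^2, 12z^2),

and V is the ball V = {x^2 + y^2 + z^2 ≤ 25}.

By the divergence theorem,

    ∯_{∂V} F · n dS = ∭_V (∇ · F) dV.

Compute the divergence:
    ∇ · F = ∂F_x/∂x + ∂F_y/∂y + ∂F_z/∂z = 24x + 24y + 24z.

In spherical coordinates, x = ρ sin(φ) cos(θ), y = ρ sin(φ) sin(θ), z = ρ cos(φ), dV = ρ^2 sin(φ) dρ dφ dθ, with 0 ≤ ρ ≤ 5, 0 ≤ φ ≤ π, 0 ≤ θ ≤ 2π.

The integrand, after substitution and multiplying by the volume element, becomes (24ρ (sqrt(2)sin(φ)sin(θ + π/4) + cos(φ))) · ρ^2 sin(φ), so

    ∭_V (∇·F) dV = ∫_0^{2π} ∫_0^{π} ∫_0^{5} (24ρ (sqrt(2)sin(φ)sin(θ + π/4) + cos(φ))) · ρ^2 sin(φ) dρ dφ dθ.

Inner (ρ from 0 to 5): 3750(sqrt(2)sin(φ)sin(θ + π/4) + cos(φ))sin(φ).
Middle (φ from 0 to π): 1875sqrt(2)π sin(θ + π/4).
Outer (θ from 0 to 2π): 0.

Therefore ∯_{∂V} F · n dS = 0.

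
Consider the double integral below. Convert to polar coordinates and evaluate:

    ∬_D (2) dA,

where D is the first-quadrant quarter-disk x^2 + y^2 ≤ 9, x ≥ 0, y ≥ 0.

The region D is 0 ≤ r ≤ 3, 0 ≤ θ ≤ π/2 in polar coordinates, where x = r cos(θ), y = r sin(θ), and dA = r dr dθ.

Under the substitution, the integrand becomes 2, so

    ∬_D (2) dA = ∫_{0}^{π/2} ∫_{0}^{3} (2) · r dr dθ.

Inner integral (in r): ∫_{0}^{3} (2) · r dr = 9.

Outer integral (in θ): ∫_{0}^{π/2} (9) dθ = 9π/2.

Therefore ∬_D (2) dA = 9π/2.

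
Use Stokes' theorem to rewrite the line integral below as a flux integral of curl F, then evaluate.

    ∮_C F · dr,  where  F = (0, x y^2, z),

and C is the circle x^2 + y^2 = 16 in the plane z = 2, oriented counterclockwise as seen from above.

Let S be the flat disk x^2 + y^2 ≤ 16 in the plane z = 2, with upward unit normal n̂ = ẑ. By Stokes' theorem,

    ∮_C F · dr = ∬_S (∇ × F) · n̂ dS = ∬_D (curl F)_z dA,

where D is the disk x^2 + y^2 ≤ 16.

Compute the curl of F = (0, x y^2, z):
    (∇ × F)_x = ∂F_z/∂y - ∂F_y/∂z = 0,
    (∇ × F)_y = ∂F_x/∂z - ∂F_z/∂x = 0,
    (∇ × F)_z = ∂F_y/∂x - ∂F_x/∂y = y^2.

On z = 2, (curl F)_z = y^2.

Convert to polar (x = r cos θ, y = r sin θ, dA = r dr dθ); the integrand becomes r^2sin(θ)^2, so

    ∬_D (curl F)_z dA = ∫_0^{2π} ∫_0^{4} (r^2sin(θ)^2) · r dr dθ.

Inner (r from 0 to 4): 64sin(θ)^2.
Outer (θ from 0 to 2π): 64π.

Therefore ∮_C F · dr = 64π.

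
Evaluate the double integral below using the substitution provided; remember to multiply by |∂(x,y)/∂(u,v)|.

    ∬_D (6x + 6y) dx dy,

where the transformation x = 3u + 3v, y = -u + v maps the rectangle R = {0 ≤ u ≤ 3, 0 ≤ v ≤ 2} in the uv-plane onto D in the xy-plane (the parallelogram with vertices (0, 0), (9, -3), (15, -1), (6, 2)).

Compute the Jacobian determinant of (x, y) with respect to (u, v):

    ∂(x,y)/∂(u,v) = | 3  3 | = (3)(1) - (3)(-1) = 6.
                   | -1  1 |

Its absolute value is |J| = 6 (the area scaling factor).

Substituting x = 3u + 3v, y = -u + v into the integrand,

    6x + 6y → 12u + 24v,

so the integral becomes

    ∬_R (12u + 24v) · |J| du dv = ∫_0^3 ∫_0^2 (72u + 144v) dv du.

Inner (v): 144u + 288.
Outer (u): 1512.

Therefore ∬_D (6x + 6y) dx dy = 1512.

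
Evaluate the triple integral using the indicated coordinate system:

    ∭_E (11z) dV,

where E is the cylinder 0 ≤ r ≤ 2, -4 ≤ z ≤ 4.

In cylindrical coordinates, x = r cos(θ), y = r sin(θ), z = z, and dV = r dr dθ dz.

The integrand becomes 11z, so

    ∭_E (11z) dV = ∫_{0}^{2π} ∫_{0}^{2} ∫_{-4}^{4} (11z) · r dz dr dθ.

Inner (z): 0.
Middle (r from 0 to 2): 0.
Outer (θ): 0.

Therefore the triple integral equals 0.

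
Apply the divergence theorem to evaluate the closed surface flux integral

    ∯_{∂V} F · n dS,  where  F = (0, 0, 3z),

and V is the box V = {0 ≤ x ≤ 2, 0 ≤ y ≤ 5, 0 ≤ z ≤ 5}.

By the divergence theorem,

    ∯_{∂V} F · n dS = ∭_V (∇ · F) dV.

Compute the divergence:
    ∇ · F = ∂F_x/∂x + ∂F_y/∂y + ∂F_z/∂z = 0 + 0 + 3 = 3.

V is a rectangular box, so dV = dx dy dz with 0 ≤ x ≤ 2, 0 ≤ y ≤ 5, 0 ≤ z ≤ 5.

Integrate (3) over V as an iterated integral:

    ∭_V (∇·F) dV = ∫_0^{2} ∫_0^{5} ∫_0^{5} (3) dz dy dx.

Inner (z from 0 to 5): 15.
Middle (y from 0 to 5): 75.
Outer (x from 0 to 2): 150.

Therefore ∯_{∂V} F · n dS = 150.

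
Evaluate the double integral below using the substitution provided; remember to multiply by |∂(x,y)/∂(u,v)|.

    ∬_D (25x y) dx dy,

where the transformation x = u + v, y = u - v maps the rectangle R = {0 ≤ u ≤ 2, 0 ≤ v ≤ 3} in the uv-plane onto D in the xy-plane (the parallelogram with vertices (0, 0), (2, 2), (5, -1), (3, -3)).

Compute the Jacobian determinant of (x, y) with respect to (u, v):

    ∂(x,y)/∂(u,v) = | 1  1 | = (1)(-1) - (1)(1) = -2.
                   | 1  -1 |

Its absolute value is |J| = 2 (the area scaling factor).

Substituting x = u + v, y = u - v into the integrand,

    25x y → 25u^2 - 25v^2,

so the integral becomes

    ∬_R (25u^2 - 25v^2) · |J| du dv = ∫_0^2 ∫_0^3 (50u^2 - 50v^2) dv du.

Inner (v): 150u^2 - 450.
Outer (u): -500.

Therefore ∬_D (25x y) dx dy = -500.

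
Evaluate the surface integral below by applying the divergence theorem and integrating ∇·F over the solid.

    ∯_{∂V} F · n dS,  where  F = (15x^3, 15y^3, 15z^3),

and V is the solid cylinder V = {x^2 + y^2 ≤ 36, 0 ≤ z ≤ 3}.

By the divergence theorem,

    ∯_{∂V} F · n dS = ∭_V (∇ · F) dV.

Compute the divergence:
    ∇ · F = ∂F_x/∂x + ∂F_y/∂y + ∂F_z/∂z = 45x^2 + 45y^2 + 45z^2.

In cylindrical coordinates, x = r cos(θ), y = r sin(θ), z = z, dV = r dr dθ dz, with 0 ≤ r ≤ 6, 0 ≤ θ ≤ 2π, 0 ≤ z ≤ 3.

The integrand, after substitution and multiplying by the volume element, becomes (45r^2 + 45z^2) · r, so

    ∭_V (∇·F) dV = ∫_0^{2π} ∫_0^{6} ∫_0^{3} (45r^2 + 45z^2) · r dz dr dθ.

Inner (z from 0 to 3): 135r (r^2 + 3).
Middle (r from 0 to 6): 51030.
Outer (θ from 0 to 2π): 102060π.

Therefore ∯_{∂V} F · n dS = 102060π.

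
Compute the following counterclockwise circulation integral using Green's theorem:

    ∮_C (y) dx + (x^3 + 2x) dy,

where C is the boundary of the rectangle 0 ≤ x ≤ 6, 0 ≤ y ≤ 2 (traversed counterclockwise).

Green's theorem converts the closed line integral into a double integral over the enclosed region D:

    ∮_C P dx + Q dy = ∬_D (∂Q/∂x - ∂P/∂y) dA.

Here P = y, Q = x^3 + 2x, so

    ∂Q/∂x = 3x^2 + 2,    ∂P/∂y = 1,
    ∂Q/∂x - ∂P/∂y = 3x^2 + 1.

D is the region 0 ≤ x ≤ 6, 0 ≤ y ≤ 2. Evaluating the double integral:

    ∬_D (3x^2 + 1) dA = ∫_0^{6} ∫_0^{2} (3x^2 + 1) dy dx.

Inner (y from 0 to 2): 6x^2 + 2.
Outer (x from 0 to 6): 444.

Therefore ∮_C P dx + Q dy = 444.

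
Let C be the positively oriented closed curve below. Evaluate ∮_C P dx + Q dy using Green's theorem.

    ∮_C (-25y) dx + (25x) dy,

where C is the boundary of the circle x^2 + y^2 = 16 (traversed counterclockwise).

Green's theorem converts the closed line integral into a double integral over the enclosed region D:

    ∮_C P dx + Q dy = ∬_D (∂Q/∂x - ∂P/∂y) dA.

Here P = -25y, Q = 25x, so

    ∂Q/∂x = 25,    ∂P/∂y = -25,
    ∂Q/∂x - ∂P/∂y = 50.

D is the region x^2 + y^2 ≤ 16. Evaluating the double integral:

In polar coordinates (x = r cos θ, y = r sin θ, dA = r dr dθ) the integrand becomes 50, so

    ∬_D (50) dA = ∫_0^{2π} ∫_0^{4} (50) · r dr dθ.

Inner (r from 0 to 4): 400.
Outer (θ from 0 to 2π): 800π.

Therefore ∮_C P dx + Q dy = 800π.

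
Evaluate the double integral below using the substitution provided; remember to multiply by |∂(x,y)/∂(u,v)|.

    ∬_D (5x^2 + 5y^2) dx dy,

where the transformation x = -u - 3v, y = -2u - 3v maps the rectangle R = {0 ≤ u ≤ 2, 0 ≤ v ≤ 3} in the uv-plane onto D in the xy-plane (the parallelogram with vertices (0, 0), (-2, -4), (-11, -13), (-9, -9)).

Compute the Jacobian determinant of (x, y) with respect to (u, v):

    ∂(x,y)/∂(u,v) = | -1  -3 | = (-1)(-3) - (-3)(-2) = -3.
                   | -2  -3 |

Its absolute value is |J| = 3 (the area scaling factor).

Substituting x = -u - 3v, y = -2u - 3v into the integrand,

    5x^2 + 5y^2 → 25u^2 + 90u v + 90v^2,

so the integral becomes

    ∬_R (25u^2 + 90u v + 90v^2) · |J| du dv = ∫_0^2 ∫_0^3 (75u^2 + 270u v + 270v^2) dv du.

Inner (v): 225u^2 + 1215u + 2430.
Outer (u): 7890.

Therefore ∬_D (5x^2 + 5y^2) dx dy = 7890.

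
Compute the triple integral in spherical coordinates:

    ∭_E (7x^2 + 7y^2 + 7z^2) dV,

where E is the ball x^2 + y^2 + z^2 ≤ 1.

In spherical coordinates, x = ρ sin(φ) cos(θ), y = ρ sin(φ) sin(θ), z = ρ cos(φ), and dV = ρ^2 sin(φ) dρ dφ dθ.

The integrand becomes 7ρ^2, so

    ∭_E (7x^2 + 7y^2 + 7z^2) dV = ∫_{0}^{2π} ∫_{0}^{π} ∫_{0}^{1} (7ρ^2) · ρ^2 sin(φ) dρ dφ dθ.

Inner (ρ): 7sin(φ)/5.
Middle (φ): 14/5.
Outer (θ): 28π/5.

Therefore the triple integral equals 28π/5.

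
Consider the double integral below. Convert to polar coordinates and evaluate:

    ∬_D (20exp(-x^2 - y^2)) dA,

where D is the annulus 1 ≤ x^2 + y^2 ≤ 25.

The region D is 1 ≤ r ≤ 5, 0 ≤ θ ≤ 2π in polar coordinates, where x = r cos(θ), y = r sin(θ), and dA = r dr dθ.

Under the substitution, the integrand becomes 20exp(-r^2), so

    ∬_D (20exp(-x^2 - y^2)) dA = ∫_{0}^{2π} ∫_{1}^{5} (20exp(-r^2)) · r dr dθ.

Inner integral (in r): ∫_{1}^{5} (20exp(-r^2)) · r dr = -(10 - 10exp(24))exp(-25).

Outer integral (in θ): ∫_{0}^{2π} (-(10 - 10exp(24))exp(-25)) dθ = -20π (1 - exp(24))exp(-25).

Therefore ∬_D (20exp(-x^2 - y^2)) dA = -20π (1 - exp(24))exp(-25).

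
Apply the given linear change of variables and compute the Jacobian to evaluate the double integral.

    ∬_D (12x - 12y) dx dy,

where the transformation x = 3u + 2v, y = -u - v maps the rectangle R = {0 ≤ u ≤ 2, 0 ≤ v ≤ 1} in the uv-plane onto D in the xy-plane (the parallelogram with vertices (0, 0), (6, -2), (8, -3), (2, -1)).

Compute the Jacobian determinant of (x, y) with respect to (u, v):

    ∂(x,y)/∂(u,v) = | 3  2 | = (3)(-1) - (2)(-1) = -1.
                   | -1  -1 |

Its absolute value is |J| = 1 (the area scaling factor).

Substituting x = 3u + 2v, y = -u - v into the integrand,

    12x - 12y → 48u + 36v,

so the integral becomes

    ∬_R (48u + 36v) · |J| du dv = ∫_0^2 ∫_0^1 (48u + 36v) dv du.

Inner (v): 48u + 18.
Outer (u): 132.

Therefore ∬_D (12x - 12y) dx dy = 132.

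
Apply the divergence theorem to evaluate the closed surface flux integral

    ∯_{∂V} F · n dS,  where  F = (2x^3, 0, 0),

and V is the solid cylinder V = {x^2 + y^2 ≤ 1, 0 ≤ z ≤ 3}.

By the divergence theorem,

    ∯_{∂V} F · n dS = ∭_V (∇ · F) dV.

Compute the divergence:
    ∇ · F = ∂F_x/∂x + ∂F_y/∂y + ∂F_z/∂z = 6x^2 + 0 + 0 = 6x^2.

In cylindrical coordinates, x = r cos(θ), y = r sin(θ), z = z, dV = r dr dθ dz, with 0 ≤ r ≤ 1, 0 ≤ θ ≤ 2π, 0 ≤ z ≤ 3.

The integrand, after substitution and multiplying by the volume element, becomes (6r^2cos(θ)^2) · r, so

    ∭_V (∇·F) dV = ∫_0^{2π} ∫_0^{1} ∫_0^{3} (6r^2cos(θ)^2) · r dz dr dθ.

Inner (z from 0 to 3): 18r^3cos(θ)^2.
Middle (r from 0 to 1): 9cos(θ)^2/2.
Outer (θ from 0 to 2π): 9π/2.

Therefore ∯_{∂V} F · n dS = 9π/2.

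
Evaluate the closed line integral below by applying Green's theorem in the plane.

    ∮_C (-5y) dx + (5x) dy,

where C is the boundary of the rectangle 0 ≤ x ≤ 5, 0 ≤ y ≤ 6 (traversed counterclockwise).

Green's theorem converts the closed line integral into a double integral over the enclosed region D:

    ∮_C P dx + Q dy = ∬_D (∂Q/∂x - ∂P/∂y) dA.

Here P = -5y, Q = 5x, so

    ∂Q/∂x = 5,    ∂P/∂y = -5,
    ∂Q/∂x - ∂P/∂y = 10.

D is the region 0 ≤ x ≤ 5, 0 ≤ y ≤ 6. Evaluating the double integral:

    ∬_D (10) dA = ∫_0^{5} ∫_0^{6} (10) dy dx.

Inner (y from 0 to 6): 60.
Outer (x from 0 to 5): 300.

Therefore ∮_C P dx + Q dy = 300.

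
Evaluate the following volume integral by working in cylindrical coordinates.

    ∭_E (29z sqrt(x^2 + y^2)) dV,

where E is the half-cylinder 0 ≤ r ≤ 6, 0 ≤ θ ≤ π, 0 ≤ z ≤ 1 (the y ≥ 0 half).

In cylindrical coordinates, x = r cos(θ), y = r sin(θ), z = z, and dV = r dr dθ dz.

The integrand becomes 29r z, so

    ∭_E (29z sqrt(x^2 + y^2)) dV = ∫_{0}^{π} ∫_{0}^{6} ∫_{0}^{1} (29r z) · r dz dr dθ.

Inner (z): 29r^2/2.
Middle (r from 0 to 6): 1044.
Outer (θ): 1044π.

Therefore the triple integral equals 1044π.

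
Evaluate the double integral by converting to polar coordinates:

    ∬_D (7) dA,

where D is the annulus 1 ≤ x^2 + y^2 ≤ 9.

The region D is 1 ≤ r ≤ 3, 0 ≤ θ ≤ 2π in polar coordinates, where x = r cos(θ), y = r sin(θ), and dA = r dr dθ.

Under the substitution, the integrand becomes 7, so

    ∬_D (7) dA = ∫_{0}^{2π} ∫_{1}^{3} (7) · r dr dθ.

Inner integral (in r): ∫_{1}^{3} (7) · r dr = 28.

Outer integral (in θ): ∫_{0}^{2π} (28) dθ = 56π.

Therefore ∬_D (7) dA = 56π.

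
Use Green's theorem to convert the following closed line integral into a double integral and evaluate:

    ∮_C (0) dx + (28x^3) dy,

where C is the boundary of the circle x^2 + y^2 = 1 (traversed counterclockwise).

Green's theorem converts the closed line integral into a double integral over the enclosed region D:

    ∮_C P dx + Q dy = ∬_D (∂Q/∂x - ∂P/∂y) dA.

Here P = 0, Q = 28x^3, so

    ∂Q/∂x = 84x^2,    ∂P/∂y = 0,
    ∂Q/∂x - ∂P/∂y = 84x^2.

D is the region x^2 + y^2 ≤ 1. Evaluating the double integral:

In polar coordinates (x = r cos θ, y = r sin θ, dA = r dr dθ) the integrand becomes 84r^2cos(θ)^2, so

    ∬_D (84x^2) dA = ∫_0^{2π} ∫_0^{1} (84r^2cos(θ)^2) · r dr dθ.

Inner (r from 0 to 1): 21cos(θ)^2.
Outer (θ from 0 to 2π): 21π.

Therefore ∮_C P dx + Q dy = 21π.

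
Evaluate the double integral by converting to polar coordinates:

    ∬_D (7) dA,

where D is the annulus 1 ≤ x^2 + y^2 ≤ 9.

The region D is 1 ≤ r ≤ 3, 0 ≤ θ ≤ 2π in polar coordinates, where x = r cos(θ), y = r sin(θ), and dA = r dr dθ.

Under the substitution, the integrand becomes 7, so

    ∬_D (7) dA = ∫_{0}^{2π} ∫_{1}^{3} (7) · r dr dθ.

Inner integral (in r): ∫_{1}^{3} (7) · r dr = 28.

Outer integral (in θ): ∫_{0}^{2π} (28) dθ = 56π.

Therefore ∬_D (7) dA = 56π.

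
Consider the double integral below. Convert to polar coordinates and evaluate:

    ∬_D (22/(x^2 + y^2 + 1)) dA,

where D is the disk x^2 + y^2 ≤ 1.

The region D is 0 ≤ r ≤ 1, 0 ≤ θ ≤ 2π in polar coordinates, where x = r cos(θ), y = r sin(θ), and dA = r dr dθ.

Under the substitution, the integrand becomes 22/(r^2 + 1), so

    ∬_D (22/(x^2 + y^2 + 1)) dA = ∫_{0}^{2π} ∫_{0}^{1} (22/(r^2 + 1)) · r dr dθ.

Inner integral (in r): ∫_{0}^{1} (22/(r^2 + 1)) · r dr = log(2048).

Outer integral (in θ): ∫_{0}^{2π} (log(2048)) dθ = 22π log(2).

Therefore ∬_D (22/(x^2 + y^2 + 1)) dA = 22π log(2).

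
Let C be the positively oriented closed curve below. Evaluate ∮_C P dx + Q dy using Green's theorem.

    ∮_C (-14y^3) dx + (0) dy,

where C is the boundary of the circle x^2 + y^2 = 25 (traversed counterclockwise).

Green's theorem converts the closed line integral into a double integral over the enclosed region D:

    ∮_C P dx + Q dy = ∬_D (∂Q/∂x - ∂P/∂y) dA.

Here P = -14y^3, Q = 0, so

    ∂Q/∂x = 0,    ∂P/∂y = -42y^2,
    ∂Q/∂x - ∂P/∂y = 42y^2.

D is the region x^2 + y^2 ≤ 25. Evaluating the double integral:

In polar coordinates (x = r cos θ, y = r sin θ, dA = r dr dθ) the integrand becomes 42r^2sin(θ)^2, so

    ∬_D (42y^2) dA = ∫_0^{2π} ∫_0^{5} (42r^2sin(θ)^2) · r dr dθ.

Inner (r from 0 to 5): 13125sin(θ)^2/2.
Outer (θ from 0 to 2π): 13125π/2.

Therefore ∮_C P dx + Q dy = 13125π/2.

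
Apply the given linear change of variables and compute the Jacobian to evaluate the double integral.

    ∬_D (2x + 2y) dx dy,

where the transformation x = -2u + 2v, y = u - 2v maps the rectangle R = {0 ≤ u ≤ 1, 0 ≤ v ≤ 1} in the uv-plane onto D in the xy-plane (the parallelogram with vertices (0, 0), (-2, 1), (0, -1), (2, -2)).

Compute the Jacobian determinant of (x, y) with respect to (u, v):

    ∂(x,y)/∂(u,v) = | -2  2 | = (-2)(-2) - (2)(1) = 2.
                   | 1  -2 |

Its absolute value is |J| = 2 (the area scaling factor).

Substituting x = -2u + 2v, y = u - 2v into the integrand,

    2x + 2y → -2u,

so the integral becomes

    ∬_R (-2u) · |J| du dv = ∫_0^1 ∫_0^1 (-4u) dv du.

Inner (v): -4u.
Outer (u): -2.

Therefore ∬_D (2x + 2y) dx dy = -2.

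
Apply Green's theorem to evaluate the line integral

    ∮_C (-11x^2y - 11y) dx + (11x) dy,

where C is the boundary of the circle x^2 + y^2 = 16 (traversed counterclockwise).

Green's theorem converts the closed line integral into a double integral over the enclosed region D:

    ∮_C P dx + Q dy = ∬_D (∂Q/∂x - ∂P/∂y) dA.

Here P = -11x^2y - 11y, Q = 11x, so

    ∂Q/∂x = 11,    ∂P/∂y = -11x^2 - 11,
    ∂Q/∂x - ∂P/∂y = 11x^2 + 22.

D is the region x^2 + y^2 ≤ 16. Evaluating the double integral:

In polar coordinates (x = r cos θ, y = r sin θ, dA = r dr dθ) the integrand becomes 11r^2cos(θ)^2 + 22, so

    ∬_D (11x^2 + 22) dA = ∫_0^{2π} ∫_0^{4} (11r^2cos(θ)^2 + 22) · r dr dθ.

Inner (r from 0 to 4): 704cos(θ)^2 + 176.
Outer (θ from 0 to 2π): 1056π.

Therefore ∮_C P dx + Q dy = 1056π.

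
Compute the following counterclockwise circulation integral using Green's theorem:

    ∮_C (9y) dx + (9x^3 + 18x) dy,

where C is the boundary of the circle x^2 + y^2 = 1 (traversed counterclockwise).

Green's theorem converts the closed line integral into a double integral over the enclosed region D:

    ∮_C P dx + Q dy = ∬_D (∂Q/∂x - ∂P/∂y) dA.

Here P = 9y, Q = 9x^3 + 18x, so

    ∂Q/∂x = 27x^2 + 18,    ∂P/∂y = 9,
    ∂Q/∂x - ∂P/∂y = 27x^2 + 9.

D is the region x^2 + y^2 ≤ 1. Evaluating the double integral:

In polar coordinates (x = r cos θ, y = r sin θ, dA = r dr dθ) the integrand becomes 27r^2cos(θ)^2 + 9, so

    ∬_D (27x^2 + 9) dA = ∫_0^{2π} ∫_0^{1} (27r^2cos(θ)^2 + 9) · r dr dθ.

Inner (r from 0 to 1): 27cos(θ)^2/4 + 9/2.
Outer (θ from 0 to 2π): 63π/4.

Therefore ∮_C P dx + Q dy = 63π/4.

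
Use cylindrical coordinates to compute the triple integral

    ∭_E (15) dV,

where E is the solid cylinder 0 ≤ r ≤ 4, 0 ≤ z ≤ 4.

In cylindrical coordinates, x = r cos(θ), y = r sin(θ), z = z, and dV = r dr dθ dz.

The integrand becomes 15, so

    ∭_E (15) dV = ∫_{0}^{2π} ∫_{0}^{4} ∫_{0}^{4} (15) · r dz dr dθ.

Inner (z): 60r.
Middle (r from 0 to 4): 480.
Outer (θ): 960π.

Therefore the triple integral equals 960π.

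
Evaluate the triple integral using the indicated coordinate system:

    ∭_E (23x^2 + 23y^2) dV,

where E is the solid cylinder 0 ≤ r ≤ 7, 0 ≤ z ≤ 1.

In cylindrical coordinates, x = r cos(θ), y = r sin(θ), z = z, and dV = r dr dθ dz.

The integrand becomes 23r^2, so

    ∭_E (23x^2 + 23y^2) dV = ∫_{0}^{2π} ∫_{0}^{7} ∫_{0}^{1} (23r^2) · r dz dr dθ.

Inner (z): 23r^3.
Middle (r from 0 to 7): 55223/4.
Outer (θ): 55223π/2.

Therefore the triple integral equals 55223π/2.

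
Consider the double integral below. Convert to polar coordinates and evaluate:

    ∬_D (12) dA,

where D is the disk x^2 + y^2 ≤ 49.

The region D is 0 ≤ r ≤ 7, 0 ≤ θ ≤ 2π in polar coordinates, where x = r cos(θ), y = r sin(θ), and dA = r dr dθ.

Under the substitution, the integrand becomes 12, so

    ∬_D (12) dA = ∫_{0}^{2π} ∫_{0}^{7} (12) · r dr dθ.

Inner integral (in r): ∫_{0}^{7} (12) · r dr = 294.

Outer integral (in θ): ∫_{0}^{2π} (294) dθ = 588π.

Therefore ∬_D (12) dA = 588π.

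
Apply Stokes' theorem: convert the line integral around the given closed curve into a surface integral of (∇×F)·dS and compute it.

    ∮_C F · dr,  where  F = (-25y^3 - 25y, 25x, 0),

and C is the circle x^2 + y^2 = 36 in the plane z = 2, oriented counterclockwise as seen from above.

Let S be the flat disk x^2 + y^2 ≤ 36 in the plane z = 2, with upward unit normal n̂ = ẑ. By Stokes' theorem,

    ∮_C F · dr = ∬_S (∇ × F) · n̂ dS = ∬_D (curl F)_z dA,

where D is the disk x^2 + y^2 ≤ 36.

Compute the curl of F = (-25y^3 - 25y, 25x, 0):
    (∇ × F)_x = ∂F_z/∂y - ∂F_y/∂z = 0,
    (∇ × F)_y = ∂F_x/∂z - ∂F_z/∂x = 0,
    (∇ × F)_z = ∂F_y/∂x - ∂F_x/∂y = 75y^2 + 50.

On z = 2, (curl F)_z = 75y^2 + 50.

Convert to polar (x = r cos θ, y = r sin θ, dA = r dr dθ); the integrand becomes 75r^2sin(θ)^2 + 50, so

    ∬_D (curl F)_z dA = ∫_0^{2π} ∫_0^{6} (75r^2sin(θ)^2 + 50) · r dr dθ.

Inner (r from 0 to 6): 24300sin(θ)^2 + 900.
Outer (θ from 0 to 2π): 26100π.

Therefore ∮_C F · dr = 26100π.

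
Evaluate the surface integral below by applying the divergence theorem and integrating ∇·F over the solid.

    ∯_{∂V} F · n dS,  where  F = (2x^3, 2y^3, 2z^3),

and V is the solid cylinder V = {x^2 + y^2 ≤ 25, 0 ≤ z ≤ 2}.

By the divergence theorem,

    ∯_{∂V} F · n dS = ∭_V (∇ · F) dV.

Compute the divergence:
    ∇ · F = ∂F_x/∂x + ∂F_y/∂y + ∂F_z/∂z = 6x^2 + 6y^2 + 6z^2.

In cylindrical coordinates, x = r cos(θ), y = r sin(θ), z = z, dV = r dr dθ dz, with 0 ≤ r ≤ 5, 0 ≤ θ ≤ 2π, 0 ≤ z ≤ 2.

The integrand, after substitution and multiplying by the volume element, becomes (6r^2 + 6z^2) · r, so

    ∭_V (∇·F) dV = ∫_0^{2π} ∫_0^{5} ∫_0^{2} (6r^2 + 6z^2) · r dz dr dθ.

Inner (z from 0 to 2): 12r^3 + 16r.
Middle (r from 0 to 5): 2075.
Outer (θ from 0 to 2π): 4150π.

Therefore ∯_{∂V} F · n dS = 4150π.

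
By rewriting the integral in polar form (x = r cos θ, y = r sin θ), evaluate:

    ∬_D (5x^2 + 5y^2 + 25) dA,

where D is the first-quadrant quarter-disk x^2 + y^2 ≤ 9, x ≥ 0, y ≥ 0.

The region D is 0 ≤ r ≤ 3, 0 ≤ θ ≤ π/2 in polar coordinates, where x = r cos(θ), y = r sin(θ), and dA = r dr dθ.

Under the substitution, the integrand becomes 5r^2 + 25, so

    ∬_D (5x^2 + 5y^2 + 25) dA = ∫_{0}^{π/2} ∫_{0}^{3} (5r^2 + 25) · r dr dθ.

Inner integral (in r): ∫_{0}^{3} (5r^2 + 25) · r dr = 855/4.

Outer integral (in θ): ∫_{0}^{π/2} (855/4) dθ = 855π/8.

Therefore ∬_D (5x^2 + 5y^2 + 25) dA = 855π/8.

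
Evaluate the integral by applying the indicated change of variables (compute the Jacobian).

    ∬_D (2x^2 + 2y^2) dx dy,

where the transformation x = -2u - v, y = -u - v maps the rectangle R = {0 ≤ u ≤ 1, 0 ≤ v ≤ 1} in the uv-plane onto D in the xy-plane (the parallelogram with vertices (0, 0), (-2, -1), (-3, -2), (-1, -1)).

Compute the Jacobian determinant of (x, y) with respect to (u, v):

    ∂(x,y)/∂(u,v) = | -2  -1 | = (-2)(-1) - (-1)(-1) = 1.
                   | -1  -1 |

Its absolute value is |J| = 1 (the area scaling factor).

Substituting x = -2u - v, y = -u - v into the integrand,

    2x^2 + 2y^2 → 10u^2 + 12u v + 4v^2,

so the integral becomes

    ∬_R (10u^2 + 12u v + 4v^2) · |J| du dv = ∫_0^1 ∫_0^1 (10u^2 + 12u v + 4v^2) dv du.

Inner (v): 10u^2 + 6u + 4/3.
Outer (u): 23/3.

Therefore ∬_D (2x^2 + 2y^2) dx dy = 23/3.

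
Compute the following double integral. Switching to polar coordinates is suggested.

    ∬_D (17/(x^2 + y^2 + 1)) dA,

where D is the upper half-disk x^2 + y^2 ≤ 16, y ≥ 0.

The region D is 0 ≤ r ≤ 4, 0 ≤ θ ≤ π in polar coordinates, where x = r cos(θ), y = r sin(θ), and dA = r dr dθ.

Under the substitution, the integrand becomes 17/(r^2 + 1), so

    ∬_D (17/(x^2 + y^2 + 1)) dA = ∫_{0}^{π} ∫_{0}^{4} (17/(r^2 + 1)) · r dr dθ.

Inner integral (in r): ∫_{0}^{4} (17/(r^2 + 1)) · r dr = 17log(17)/2.

Outer integral (in θ): ∫_{0}^{π} (17log(17)/2) dθ = 17π log(17)/2.

Therefore ∬_D (17/(x^2 + y^2 + 1)) dA = 17π log(17)/2.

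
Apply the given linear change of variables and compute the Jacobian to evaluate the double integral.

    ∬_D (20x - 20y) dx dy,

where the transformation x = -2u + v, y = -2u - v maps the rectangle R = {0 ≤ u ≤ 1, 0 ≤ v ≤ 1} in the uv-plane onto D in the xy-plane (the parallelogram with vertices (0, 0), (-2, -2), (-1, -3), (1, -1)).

Compute the Jacobian determinant of (x, y) with respect to (u, v):

    ∂(x,y)/∂(u,v) = | -2  1 | = (-2)(-1) - (1)(-2) = 4.
                   | -2  -1 |

Its absolute value is |J| = 4 (the area scaling factor).

Substituting x = -2u + v, y = -2u - v into the integrand,

    20x - 20y → 40v,

so the integral becomes

    ∬_R (40v) · |J| du dv = ∫_0^1 ∫_0^1 (160v) dv du.

Inner (v): 80.
Outer (u): 80.

Therefore ∬_D (20x - 20y) dx dy = 80.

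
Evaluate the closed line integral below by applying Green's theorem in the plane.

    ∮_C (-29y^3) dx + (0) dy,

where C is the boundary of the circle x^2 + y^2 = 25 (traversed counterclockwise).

Green's theorem converts the closed line integral into a double integral over the enclosed region D:

    ∮_C P dx + Q dy = ∬_D (∂Q/∂x - ∂P/∂y) dA.

Here P = -29y^3, Q = 0, so

    ∂Q/∂x = 0,    ∂P/∂y = -87y^2,
    ∂Q/∂x - ∂P/∂y = 87y^2.

D is the region x^2 + y^2 ≤ 25. Evaluating the double integral:

In polar coordinates (x = r cos θ, y = r sin θ, dA = r dr dθ) the integrand becomes 87r^2sin(θ)^2, so

    ∬_D (87y^2) dA = ∫_0^{2π} ∫_0^{5} (87r^2sin(θ)^2) · r dr dθ.

Inner (r from 0 to 5): 54375sin(θ)^2/4.
Outer (θ from 0 to 2π): 54375π/4.

Therefore ∮_C P dx + Q dy = 54375π/4.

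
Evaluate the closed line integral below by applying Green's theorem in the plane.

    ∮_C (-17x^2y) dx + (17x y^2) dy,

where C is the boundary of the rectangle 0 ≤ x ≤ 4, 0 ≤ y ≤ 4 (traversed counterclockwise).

Green's theorem converts the closed line integral into a double integral over the enclosed region D:

    ∮_C P dx + Q dy = ∬_D (∂Q/∂x - ∂P/∂y) dA.

Here P = -17x^2y, Q = 17x y^2, so

    ∂Q/∂x = 17y^2,    ∂P/∂y = -17x^2,
    ∂Q/∂x - ∂P/∂y = 17x^2 + 17y^2.

D is the region 0 ≤ x ≤ 4, 0 ≤ y ≤ 4. Evaluating the double integral:

    ∬_D (17x^2 + 17y^2) dA = ∫_0^{4} ∫_0^{4} (17x^2 + 17y^2) dy dx.

Inner (y from 0 to 4): 68x^2 + 1088/3.
Outer (x from 0 to 4): 8704/3.

Therefore ∮_C P dx + Q dy = 8704/3.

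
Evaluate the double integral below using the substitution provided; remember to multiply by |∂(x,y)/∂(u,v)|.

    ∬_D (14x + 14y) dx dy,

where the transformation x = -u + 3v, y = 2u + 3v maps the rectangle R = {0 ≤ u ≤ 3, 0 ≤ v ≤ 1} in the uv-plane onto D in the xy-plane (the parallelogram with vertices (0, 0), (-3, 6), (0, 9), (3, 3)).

Compute the Jacobian determinant of (x, y) with respect to (u, v):

    ∂(x,y)/∂(u,v) = | -1  3 | = (-1)(3) - (3)(2) = -9.
                   | 2  3 |

Its absolute value is |J| = 9 (the area scaling factor).

Substituting x = -u + 3v, y = 2u + 3v into the integrand,

    14x + 14y → 14u + 84v,

so the integral becomes

    ∬_R (14u + 84v) · |J| du dv = ∫_0^3 ∫_0^1 (126u + 756v) dv du.

Inner (v): 126u + 378.
Outer (u): 1701.

Therefore ∬_D (14x + 14y) dx dy = 1701.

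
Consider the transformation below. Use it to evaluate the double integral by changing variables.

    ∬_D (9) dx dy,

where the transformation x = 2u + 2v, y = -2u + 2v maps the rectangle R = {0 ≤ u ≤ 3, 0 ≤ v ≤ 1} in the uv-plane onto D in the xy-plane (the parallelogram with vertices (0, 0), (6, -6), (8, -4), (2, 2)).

Compute the Jacobian determinant of (x, y) with respect to (u, v):

    ∂(x,y)/∂(u,v) = | 2  2 | = (2)(2) - (2)(-2) = 8.
                   | -2  2 |

Its absolute value is |J| = 8 (the area scaling factor).

Substituting x = 2u + 2v, y = -2u + 2v into the integrand,

    9 → 9,

so the integral becomes

    ∬_R (9) · |J| du dv = ∫_0^3 ∫_0^1 (72) dv du.

Inner (v): 72.
Outer (u): 216.

Therefore ∬_D (9) dx dy = 216.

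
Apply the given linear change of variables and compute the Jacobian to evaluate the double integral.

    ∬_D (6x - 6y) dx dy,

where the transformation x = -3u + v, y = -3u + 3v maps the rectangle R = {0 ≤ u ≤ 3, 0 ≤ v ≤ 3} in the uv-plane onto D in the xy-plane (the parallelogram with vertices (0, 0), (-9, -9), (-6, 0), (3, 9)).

Compute the Jacobian determinant of (x, y) with respect to (u, v):

    ∂(x,y)/∂(u,v) = | -3  1 | = (-3)(3) - (1)(-3) = -6.
                   | -3  3 |

Its absolute value is |J| = 6 (the area scaling factor).

Substituting x = -3u + v, y = -3u + 3v into the integrand,

    6x - 6y → -12v,

so the integral becomes

    ∬_R (-12v) · |J| du dv = ∫_0^3 ∫_0^3 (-72v) dv du.

Inner (v): -324.
Outer (u): -972.

Therefore ∬_D (6x - 6y) dx dy = -972.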